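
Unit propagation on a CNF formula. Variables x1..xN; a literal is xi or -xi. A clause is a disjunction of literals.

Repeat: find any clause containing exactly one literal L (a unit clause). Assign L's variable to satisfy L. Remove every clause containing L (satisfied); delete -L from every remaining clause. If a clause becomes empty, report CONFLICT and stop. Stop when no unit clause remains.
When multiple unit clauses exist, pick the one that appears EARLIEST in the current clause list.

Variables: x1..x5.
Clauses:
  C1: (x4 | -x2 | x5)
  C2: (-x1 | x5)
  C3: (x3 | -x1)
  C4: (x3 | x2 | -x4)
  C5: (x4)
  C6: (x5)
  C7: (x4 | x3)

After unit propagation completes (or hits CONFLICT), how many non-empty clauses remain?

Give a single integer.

Answer: 2

Derivation:
unit clause [4] forces x4=T; simplify:
  drop -4 from [3, 2, -4] -> [3, 2]
  satisfied 3 clause(s); 4 remain; assigned so far: [4]
unit clause [5] forces x5=T; simplify:
  satisfied 2 clause(s); 2 remain; assigned so far: [4, 5]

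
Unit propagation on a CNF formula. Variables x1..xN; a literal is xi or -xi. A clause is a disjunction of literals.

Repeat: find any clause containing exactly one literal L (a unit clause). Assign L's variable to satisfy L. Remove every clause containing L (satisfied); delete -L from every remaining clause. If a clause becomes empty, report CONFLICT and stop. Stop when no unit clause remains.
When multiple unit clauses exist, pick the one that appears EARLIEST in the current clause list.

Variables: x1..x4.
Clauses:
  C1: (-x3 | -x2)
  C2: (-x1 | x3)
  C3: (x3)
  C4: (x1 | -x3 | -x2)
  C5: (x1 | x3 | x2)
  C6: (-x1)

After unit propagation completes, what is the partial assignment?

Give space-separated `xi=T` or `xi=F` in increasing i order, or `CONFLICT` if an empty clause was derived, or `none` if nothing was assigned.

Answer: x1=F x2=F x3=T

Derivation:
unit clause [3] forces x3=T; simplify:
  drop -3 from [-3, -2] -> [-2]
  drop -3 from [1, -3, -2] -> [1, -2]
  satisfied 3 clause(s); 3 remain; assigned so far: [3]
unit clause [-2] forces x2=F; simplify:
  satisfied 2 clause(s); 1 remain; assigned so far: [2, 3]
unit clause [-1] forces x1=F; simplify:
  satisfied 1 clause(s); 0 remain; assigned so far: [1, 2, 3]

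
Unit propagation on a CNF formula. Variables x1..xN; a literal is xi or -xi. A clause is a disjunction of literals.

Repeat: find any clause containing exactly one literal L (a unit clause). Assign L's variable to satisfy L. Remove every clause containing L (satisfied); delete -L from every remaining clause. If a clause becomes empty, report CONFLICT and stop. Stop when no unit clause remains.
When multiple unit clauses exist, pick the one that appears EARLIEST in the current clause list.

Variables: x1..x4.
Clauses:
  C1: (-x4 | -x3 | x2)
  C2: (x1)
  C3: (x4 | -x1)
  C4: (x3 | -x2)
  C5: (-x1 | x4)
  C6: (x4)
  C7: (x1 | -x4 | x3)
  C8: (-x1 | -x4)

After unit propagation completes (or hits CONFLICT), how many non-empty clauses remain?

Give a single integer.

Answer: 2

Derivation:
unit clause [1] forces x1=T; simplify:
  drop -1 from [4, -1] -> [4]
  drop -1 from [-1, 4] -> [4]
  drop -1 from [-1, -4] -> [-4]
  satisfied 2 clause(s); 6 remain; assigned so far: [1]
unit clause [4] forces x4=T; simplify:
  drop -4 from [-4, -3, 2] -> [-3, 2]
  drop -4 from [-4] -> [] (empty!)
  satisfied 3 clause(s); 3 remain; assigned so far: [1, 4]
CONFLICT (empty clause)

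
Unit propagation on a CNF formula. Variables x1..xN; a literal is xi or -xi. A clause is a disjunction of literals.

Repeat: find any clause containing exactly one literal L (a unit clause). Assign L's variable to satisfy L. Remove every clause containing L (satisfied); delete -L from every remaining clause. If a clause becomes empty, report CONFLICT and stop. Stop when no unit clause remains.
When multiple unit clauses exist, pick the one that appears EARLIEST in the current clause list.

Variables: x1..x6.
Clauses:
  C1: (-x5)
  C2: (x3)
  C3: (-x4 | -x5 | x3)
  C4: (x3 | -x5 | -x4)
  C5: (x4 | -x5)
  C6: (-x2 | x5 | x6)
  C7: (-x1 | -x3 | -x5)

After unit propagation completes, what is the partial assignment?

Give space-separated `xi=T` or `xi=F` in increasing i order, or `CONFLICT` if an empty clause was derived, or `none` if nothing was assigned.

unit clause [-5] forces x5=F; simplify:
  drop 5 from [-2, 5, 6] -> [-2, 6]
  satisfied 5 clause(s); 2 remain; assigned so far: [5]
unit clause [3] forces x3=T; simplify:
  satisfied 1 clause(s); 1 remain; assigned so far: [3, 5]

Answer: x3=T x5=F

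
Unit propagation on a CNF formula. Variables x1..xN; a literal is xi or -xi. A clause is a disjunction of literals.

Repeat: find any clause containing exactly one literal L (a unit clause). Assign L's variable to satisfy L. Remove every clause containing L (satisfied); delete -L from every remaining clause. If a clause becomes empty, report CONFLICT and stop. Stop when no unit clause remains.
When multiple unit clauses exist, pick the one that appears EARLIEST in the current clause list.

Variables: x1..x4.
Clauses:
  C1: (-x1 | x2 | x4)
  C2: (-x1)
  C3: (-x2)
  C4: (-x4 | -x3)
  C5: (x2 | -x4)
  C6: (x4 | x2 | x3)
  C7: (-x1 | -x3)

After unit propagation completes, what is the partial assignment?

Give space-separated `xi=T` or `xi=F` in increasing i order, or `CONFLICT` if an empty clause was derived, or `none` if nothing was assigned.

unit clause [-1] forces x1=F; simplify:
  satisfied 3 clause(s); 4 remain; assigned so far: [1]
unit clause [-2] forces x2=F; simplify:
  drop 2 from [2, -4] -> [-4]
  drop 2 from [4, 2, 3] -> [4, 3]
  satisfied 1 clause(s); 3 remain; assigned so far: [1, 2]
unit clause [-4] forces x4=F; simplify:
  drop 4 from [4, 3] -> [3]
  satisfied 2 clause(s); 1 remain; assigned so far: [1, 2, 4]
unit clause [3] forces x3=T; simplify:
  satisfied 1 clause(s); 0 remain; assigned so far: [1, 2, 3, 4]

Answer: x1=F x2=F x3=T x4=F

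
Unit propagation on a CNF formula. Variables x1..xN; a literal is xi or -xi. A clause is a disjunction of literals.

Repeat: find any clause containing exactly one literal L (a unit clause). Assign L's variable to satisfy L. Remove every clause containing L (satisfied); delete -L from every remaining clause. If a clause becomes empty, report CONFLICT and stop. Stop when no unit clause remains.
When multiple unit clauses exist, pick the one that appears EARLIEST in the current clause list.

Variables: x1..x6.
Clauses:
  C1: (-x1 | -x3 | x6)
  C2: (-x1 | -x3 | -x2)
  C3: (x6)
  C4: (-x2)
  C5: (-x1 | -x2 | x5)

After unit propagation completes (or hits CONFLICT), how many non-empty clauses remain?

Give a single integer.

Answer: 0

Derivation:
unit clause [6] forces x6=T; simplify:
  satisfied 2 clause(s); 3 remain; assigned so far: [6]
unit clause [-2] forces x2=F; simplify:
  satisfied 3 clause(s); 0 remain; assigned so far: [2, 6]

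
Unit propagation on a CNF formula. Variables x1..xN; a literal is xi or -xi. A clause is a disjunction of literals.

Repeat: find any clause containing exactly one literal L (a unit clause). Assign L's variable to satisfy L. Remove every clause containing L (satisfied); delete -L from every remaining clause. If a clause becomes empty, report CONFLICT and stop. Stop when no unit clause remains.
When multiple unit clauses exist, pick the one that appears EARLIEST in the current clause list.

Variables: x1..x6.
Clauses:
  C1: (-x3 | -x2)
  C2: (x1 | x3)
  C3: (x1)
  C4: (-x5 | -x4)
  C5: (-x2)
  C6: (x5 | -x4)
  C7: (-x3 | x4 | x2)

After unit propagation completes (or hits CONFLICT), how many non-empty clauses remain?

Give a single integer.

unit clause [1] forces x1=T; simplify:
  satisfied 2 clause(s); 5 remain; assigned so far: [1]
unit clause [-2] forces x2=F; simplify:
  drop 2 from [-3, 4, 2] -> [-3, 4]
  satisfied 2 clause(s); 3 remain; assigned so far: [1, 2]

Answer: 3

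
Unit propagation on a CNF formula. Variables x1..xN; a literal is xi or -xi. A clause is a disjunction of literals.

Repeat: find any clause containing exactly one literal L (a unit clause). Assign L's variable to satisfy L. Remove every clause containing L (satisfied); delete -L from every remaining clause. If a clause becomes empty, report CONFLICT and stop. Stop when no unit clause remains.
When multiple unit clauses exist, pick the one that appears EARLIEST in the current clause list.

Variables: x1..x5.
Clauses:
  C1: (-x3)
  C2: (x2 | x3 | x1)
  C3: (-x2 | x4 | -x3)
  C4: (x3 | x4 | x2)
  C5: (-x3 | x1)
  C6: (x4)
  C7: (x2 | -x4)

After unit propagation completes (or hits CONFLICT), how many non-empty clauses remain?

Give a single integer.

Answer: 0

Derivation:
unit clause [-3] forces x3=F; simplify:
  drop 3 from [2, 3, 1] -> [2, 1]
  drop 3 from [3, 4, 2] -> [4, 2]
  satisfied 3 clause(s); 4 remain; assigned so far: [3]
unit clause [4] forces x4=T; simplify:
  drop -4 from [2, -4] -> [2]
  satisfied 2 clause(s); 2 remain; assigned so far: [3, 4]
unit clause [2] forces x2=T; simplify:
  satisfied 2 clause(s); 0 remain; assigned so far: [2, 3, 4]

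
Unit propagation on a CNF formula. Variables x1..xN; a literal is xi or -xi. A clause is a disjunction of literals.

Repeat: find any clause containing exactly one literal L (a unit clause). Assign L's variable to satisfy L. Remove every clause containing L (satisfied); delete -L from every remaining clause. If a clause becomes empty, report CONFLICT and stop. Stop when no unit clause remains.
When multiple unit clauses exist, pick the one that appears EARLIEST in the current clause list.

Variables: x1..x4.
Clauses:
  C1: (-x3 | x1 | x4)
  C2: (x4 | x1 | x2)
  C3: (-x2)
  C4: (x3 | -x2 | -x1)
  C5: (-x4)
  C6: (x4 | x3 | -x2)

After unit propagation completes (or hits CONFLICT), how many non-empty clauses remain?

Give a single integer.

unit clause [-2] forces x2=F; simplify:
  drop 2 from [4, 1, 2] -> [4, 1]
  satisfied 3 clause(s); 3 remain; assigned so far: [2]
unit clause [-4] forces x4=F; simplify:
  drop 4 from [-3, 1, 4] -> [-3, 1]
  drop 4 from [4, 1] -> [1]
  satisfied 1 clause(s); 2 remain; assigned so far: [2, 4]
unit clause [1] forces x1=T; simplify:
  satisfied 2 clause(s); 0 remain; assigned so far: [1, 2, 4]

Answer: 0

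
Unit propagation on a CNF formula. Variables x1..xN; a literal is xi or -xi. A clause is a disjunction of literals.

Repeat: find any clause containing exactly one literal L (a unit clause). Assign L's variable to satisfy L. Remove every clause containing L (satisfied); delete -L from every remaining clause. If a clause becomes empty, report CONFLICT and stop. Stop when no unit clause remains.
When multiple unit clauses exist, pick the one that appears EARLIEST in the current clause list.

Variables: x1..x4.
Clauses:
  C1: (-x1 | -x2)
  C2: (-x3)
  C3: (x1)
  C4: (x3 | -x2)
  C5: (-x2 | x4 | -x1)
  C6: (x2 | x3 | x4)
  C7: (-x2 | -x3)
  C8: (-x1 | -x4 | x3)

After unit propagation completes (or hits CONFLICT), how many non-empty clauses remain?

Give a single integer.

Answer: 0

Derivation:
unit clause [-3] forces x3=F; simplify:
  drop 3 from [3, -2] -> [-2]
  drop 3 from [2, 3, 4] -> [2, 4]
  drop 3 from [-1, -4, 3] -> [-1, -4]
  satisfied 2 clause(s); 6 remain; assigned so far: [3]
unit clause [1] forces x1=T; simplify:
  drop -1 from [-1, -2] -> [-2]
  drop -1 from [-2, 4, -1] -> [-2, 4]
  drop -1 from [-1, -4] -> [-4]
  satisfied 1 clause(s); 5 remain; assigned so far: [1, 3]
unit clause [-2] forces x2=F; simplify:
  drop 2 from [2, 4] -> [4]
  satisfied 3 clause(s); 2 remain; assigned so far: [1, 2, 3]
unit clause [4] forces x4=T; simplify:
  drop -4 from [-4] -> [] (empty!)
  satisfied 1 clause(s); 1 remain; assigned so far: [1, 2, 3, 4]
CONFLICT (empty clause)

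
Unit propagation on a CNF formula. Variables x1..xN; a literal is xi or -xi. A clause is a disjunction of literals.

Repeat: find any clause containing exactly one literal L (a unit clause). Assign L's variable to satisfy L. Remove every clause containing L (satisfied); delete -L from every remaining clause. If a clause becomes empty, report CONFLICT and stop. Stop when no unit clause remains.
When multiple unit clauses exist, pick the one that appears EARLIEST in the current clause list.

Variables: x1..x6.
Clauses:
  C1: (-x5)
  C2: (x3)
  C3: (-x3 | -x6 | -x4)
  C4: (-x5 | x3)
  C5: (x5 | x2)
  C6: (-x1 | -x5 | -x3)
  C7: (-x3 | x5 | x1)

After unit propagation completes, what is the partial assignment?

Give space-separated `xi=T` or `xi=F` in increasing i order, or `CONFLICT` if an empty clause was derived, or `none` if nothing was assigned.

unit clause [-5] forces x5=F; simplify:
  drop 5 from [5, 2] -> [2]
  drop 5 from [-3, 5, 1] -> [-3, 1]
  satisfied 3 clause(s); 4 remain; assigned so far: [5]
unit clause [3] forces x3=T; simplify:
  drop -3 from [-3, -6, -4] -> [-6, -4]
  drop -3 from [-3, 1] -> [1]
  satisfied 1 clause(s); 3 remain; assigned so far: [3, 5]
unit clause [2] forces x2=T; simplify:
  satisfied 1 clause(s); 2 remain; assigned so far: [2, 3, 5]
unit clause [1] forces x1=T; simplify:
  satisfied 1 clause(s); 1 remain; assigned so far: [1, 2, 3, 5]

Answer: x1=T x2=T x3=T x5=F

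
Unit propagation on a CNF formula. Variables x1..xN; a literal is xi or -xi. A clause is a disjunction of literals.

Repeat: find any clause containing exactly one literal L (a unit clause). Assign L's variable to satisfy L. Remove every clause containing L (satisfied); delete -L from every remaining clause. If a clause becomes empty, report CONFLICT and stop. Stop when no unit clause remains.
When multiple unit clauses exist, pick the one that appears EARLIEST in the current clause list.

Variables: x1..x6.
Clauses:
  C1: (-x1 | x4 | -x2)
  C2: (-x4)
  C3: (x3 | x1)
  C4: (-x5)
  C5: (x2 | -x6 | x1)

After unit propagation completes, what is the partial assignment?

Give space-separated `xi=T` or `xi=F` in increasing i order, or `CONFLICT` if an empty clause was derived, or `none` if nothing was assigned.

Answer: x4=F x5=F

Derivation:
unit clause [-4] forces x4=F; simplify:
  drop 4 from [-1, 4, -2] -> [-1, -2]
  satisfied 1 clause(s); 4 remain; assigned so far: [4]
unit clause [-5] forces x5=F; simplify:
  satisfied 1 clause(s); 3 remain; assigned so far: [4, 5]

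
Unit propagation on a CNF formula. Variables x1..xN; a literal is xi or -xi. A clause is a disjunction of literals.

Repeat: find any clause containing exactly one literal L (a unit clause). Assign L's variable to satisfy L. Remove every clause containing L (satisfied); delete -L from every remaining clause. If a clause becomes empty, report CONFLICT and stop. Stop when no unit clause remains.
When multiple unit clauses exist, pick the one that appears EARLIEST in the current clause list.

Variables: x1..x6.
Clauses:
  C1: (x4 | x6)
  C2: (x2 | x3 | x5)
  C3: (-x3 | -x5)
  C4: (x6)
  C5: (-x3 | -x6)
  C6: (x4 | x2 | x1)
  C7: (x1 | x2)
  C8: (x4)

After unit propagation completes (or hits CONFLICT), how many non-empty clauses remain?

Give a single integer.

unit clause [6] forces x6=T; simplify:
  drop -6 from [-3, -6] -> [-3]
  satisfied 2 clause(s); 6 remain; assigned so far: [6]
unit clause [-3] forces x3=F; simplify:
  drop 3 from [2, 3, 5] -> [2, 5]
  satisfied 2 clause(s); 4 remain; assigned so far: [3, 6]
unit clause [4] forces x4=T; simplify:
  satisfied 2 clause(s); 2 remain; assigned so far: [3, 4, 6]

Answer: 2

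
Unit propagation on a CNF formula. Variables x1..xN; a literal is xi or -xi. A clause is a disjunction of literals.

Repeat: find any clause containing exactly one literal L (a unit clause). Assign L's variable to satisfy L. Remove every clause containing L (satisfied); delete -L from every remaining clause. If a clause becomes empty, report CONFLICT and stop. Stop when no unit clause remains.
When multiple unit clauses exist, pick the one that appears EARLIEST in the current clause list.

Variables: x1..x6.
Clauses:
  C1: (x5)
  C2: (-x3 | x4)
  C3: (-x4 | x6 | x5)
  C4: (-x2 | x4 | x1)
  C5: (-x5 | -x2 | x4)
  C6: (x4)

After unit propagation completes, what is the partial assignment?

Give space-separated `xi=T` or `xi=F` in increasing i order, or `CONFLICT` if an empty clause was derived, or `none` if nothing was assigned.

unit clause [5] forces x5=T; simplify:
  drop -5 from [-5, -2, 4] -> [-2, 4]
  satisfied 2 clause(s); 4 remain; assigned so far: [5]
unit clause [4] forces x4=T; simplify:
  satisfied 4 clause(s); 0 remain; assigned so far: [4, 5]

Answer: x4=T x5=T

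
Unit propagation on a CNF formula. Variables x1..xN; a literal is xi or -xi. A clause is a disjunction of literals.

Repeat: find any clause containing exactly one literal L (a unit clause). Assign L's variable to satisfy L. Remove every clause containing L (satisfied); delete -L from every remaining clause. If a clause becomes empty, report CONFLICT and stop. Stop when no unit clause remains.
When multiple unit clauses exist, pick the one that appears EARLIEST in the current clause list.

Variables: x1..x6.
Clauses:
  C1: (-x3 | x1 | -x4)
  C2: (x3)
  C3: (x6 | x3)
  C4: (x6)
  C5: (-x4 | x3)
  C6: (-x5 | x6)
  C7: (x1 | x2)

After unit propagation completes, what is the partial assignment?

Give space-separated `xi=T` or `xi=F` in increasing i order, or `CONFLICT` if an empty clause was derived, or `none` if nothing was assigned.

unit clause [3] forces x3=T; simplify:
  drop -3 from [-3, 1, -4] -> [1, -4]
  satisfied 3 clause(s); 4 remain; assigned so far: [3]
unit clause [6] forces x6=T; simplify:
  satisfied 2 clause(s); 2 remain; assigned so far: [3, 6]

Answer: x3=T x6=T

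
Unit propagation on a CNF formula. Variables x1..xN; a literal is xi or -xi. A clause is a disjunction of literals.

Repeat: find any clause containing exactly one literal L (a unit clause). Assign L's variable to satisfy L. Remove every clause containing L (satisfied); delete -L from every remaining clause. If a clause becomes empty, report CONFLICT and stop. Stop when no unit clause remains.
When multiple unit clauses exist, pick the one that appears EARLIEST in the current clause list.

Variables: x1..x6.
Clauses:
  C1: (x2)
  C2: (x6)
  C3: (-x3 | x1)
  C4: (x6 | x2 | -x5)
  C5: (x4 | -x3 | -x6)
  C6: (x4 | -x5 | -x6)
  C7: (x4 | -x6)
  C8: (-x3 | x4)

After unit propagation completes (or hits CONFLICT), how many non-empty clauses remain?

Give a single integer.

Answer: 1

Derivation:
unit clause [2] forces x2=T; simplify:
  satisfied 2 clause(s); 6 remain; assigned so far: [2]
unit clause [6] forces x6=T; simplify:
  drop -6 from [4, -3, -6] -> [4, -3]
  drop -6 from [4, -5, -6] -> [4, -5]
  drop -6 from [4, -6] -> [4]
  satisfied 1 clause(s); 5 remain; assigned so far: [2, 6]
unit clause [4] forces x4=T; simplify:
  satisfied 4 clause(s); 1 remain; assigned so far: [2, 4, 6]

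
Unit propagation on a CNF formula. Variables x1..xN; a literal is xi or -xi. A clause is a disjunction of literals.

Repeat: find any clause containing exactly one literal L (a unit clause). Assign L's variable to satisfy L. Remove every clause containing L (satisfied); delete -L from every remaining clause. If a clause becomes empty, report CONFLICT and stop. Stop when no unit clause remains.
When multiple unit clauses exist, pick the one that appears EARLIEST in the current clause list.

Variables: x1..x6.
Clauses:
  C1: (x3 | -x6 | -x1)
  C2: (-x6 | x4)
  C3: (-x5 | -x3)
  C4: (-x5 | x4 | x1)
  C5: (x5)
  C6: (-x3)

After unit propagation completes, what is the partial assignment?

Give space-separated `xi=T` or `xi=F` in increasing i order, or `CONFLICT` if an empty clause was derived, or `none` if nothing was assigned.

unit clause [5] forces x5=T; simplify:
  drop -5 from [-5, -3] -> [-3]
  drop -5 from [-5, 4, 1] -> [4, 1]
  satisfied 1 clause(s); 5 remain; assigned so far: [5]
unit clause [-3] forces x3=F; simplify:
  drop 3 from [3, -6, -1] -> [-6, -1]
  satisfied 2 clause(s); 3 remain; assigned so far: [3, 5]

Answer: x3=F x5=T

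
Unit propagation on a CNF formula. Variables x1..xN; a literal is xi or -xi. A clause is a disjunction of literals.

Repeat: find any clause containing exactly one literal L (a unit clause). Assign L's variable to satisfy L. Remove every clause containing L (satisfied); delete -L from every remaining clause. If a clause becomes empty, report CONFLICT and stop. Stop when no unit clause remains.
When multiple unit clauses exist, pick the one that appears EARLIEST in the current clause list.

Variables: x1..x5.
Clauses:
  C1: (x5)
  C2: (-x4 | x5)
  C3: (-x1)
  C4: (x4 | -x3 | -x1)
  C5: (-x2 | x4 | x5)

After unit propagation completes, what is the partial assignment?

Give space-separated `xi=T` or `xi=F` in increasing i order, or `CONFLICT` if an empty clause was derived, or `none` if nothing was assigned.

Answer: x1=F x5=T

Derivation:
unit clause [5] forces x5=T; simplify:
  satisfied 3 clause(s); 2 remain; assigned so far: [5]
unit clause [-1] forces x1=F; simplify:
  satisfied 2 clause(s); 0 remain; assigned so far: [1, 5]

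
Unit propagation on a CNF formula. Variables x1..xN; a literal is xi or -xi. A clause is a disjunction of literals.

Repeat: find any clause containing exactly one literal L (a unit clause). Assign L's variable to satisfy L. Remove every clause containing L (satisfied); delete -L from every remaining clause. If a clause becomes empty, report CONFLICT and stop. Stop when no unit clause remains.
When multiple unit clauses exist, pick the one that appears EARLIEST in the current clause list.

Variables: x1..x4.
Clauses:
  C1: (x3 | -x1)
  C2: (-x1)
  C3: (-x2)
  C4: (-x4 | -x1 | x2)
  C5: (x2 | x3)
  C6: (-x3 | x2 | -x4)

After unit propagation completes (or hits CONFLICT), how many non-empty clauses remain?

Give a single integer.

Answer: 0

Derivation:
unit clause [-1] forces x1=F; simplify:
  satisfied 3 clause(s); 3 remain; assigned so far: [1]
unit clause [-2] forces x2=F; simplify:
  drop 2 from [2, 3] -> [3]
  drop 2 from [-3, 2, -4] -> [-3, -4]
  satisfied 1 clause(s); 2 remain; assigned so far: [1, 2]
unit clause [3] forces x3=T; simplify:
  drop -3 from [-3, -4] -> [-4]
  satisfied 1 clause(s); 1 remain; assigned so far: [1, 2, 3]
unit clause [-4] forces x4=F; simplify:
  satisfied 1 clause(s); 0 remain; assigned so far: [1, 2, 3, 4]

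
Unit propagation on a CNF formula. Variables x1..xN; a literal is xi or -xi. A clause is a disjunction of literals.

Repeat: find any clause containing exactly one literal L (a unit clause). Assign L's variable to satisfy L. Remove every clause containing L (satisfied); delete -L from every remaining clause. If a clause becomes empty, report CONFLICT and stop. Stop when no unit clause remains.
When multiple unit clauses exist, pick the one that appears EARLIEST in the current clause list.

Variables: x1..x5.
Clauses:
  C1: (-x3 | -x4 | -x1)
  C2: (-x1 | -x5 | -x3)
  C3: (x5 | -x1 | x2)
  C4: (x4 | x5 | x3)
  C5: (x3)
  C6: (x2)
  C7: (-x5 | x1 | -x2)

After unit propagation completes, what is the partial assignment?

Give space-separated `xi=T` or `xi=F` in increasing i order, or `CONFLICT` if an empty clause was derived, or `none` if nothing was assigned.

unit clause [3] forces x3=T; simplify:
  drop -3 from [-3, -4, -1] -> [-4, -1]
  drop -3 from [-1, -5, -3] -> [-1, -5]
  satisfied 2 clause(s); 5 remain; assigned so far: [3]
unit clause [2] forces x2=T; simplify:
  drop -2 from [-5, 1, -2] -> [-5, 1]
  satisfied 2 clause(s); 3 remain; assigned so far: [2, 3]

Answer: x2=T x3=T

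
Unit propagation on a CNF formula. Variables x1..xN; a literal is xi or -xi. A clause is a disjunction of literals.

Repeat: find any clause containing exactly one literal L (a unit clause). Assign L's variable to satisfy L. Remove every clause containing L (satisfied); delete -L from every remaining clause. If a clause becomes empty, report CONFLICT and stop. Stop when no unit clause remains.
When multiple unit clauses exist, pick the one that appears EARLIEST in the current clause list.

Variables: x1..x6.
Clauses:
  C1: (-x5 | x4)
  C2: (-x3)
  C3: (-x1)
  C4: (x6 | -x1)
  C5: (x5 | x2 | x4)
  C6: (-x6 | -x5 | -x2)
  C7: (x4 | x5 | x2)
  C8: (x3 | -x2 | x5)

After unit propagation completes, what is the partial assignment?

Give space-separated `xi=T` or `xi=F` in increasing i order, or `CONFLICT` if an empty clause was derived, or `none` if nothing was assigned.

Answer: x1=F x3=F

Derivation:
unit clause [-3] forces x3=F; simplify:
  drop 3 from [3, -2, 5] -> [-2, 5]
  satisfied 1 clause(s); 7 remain; assigned so far: [3]
unit clause [-1] forces x1=F; simplify:
  satisfied 2 clause(s); 5 remain; assigned so far: [1, 3]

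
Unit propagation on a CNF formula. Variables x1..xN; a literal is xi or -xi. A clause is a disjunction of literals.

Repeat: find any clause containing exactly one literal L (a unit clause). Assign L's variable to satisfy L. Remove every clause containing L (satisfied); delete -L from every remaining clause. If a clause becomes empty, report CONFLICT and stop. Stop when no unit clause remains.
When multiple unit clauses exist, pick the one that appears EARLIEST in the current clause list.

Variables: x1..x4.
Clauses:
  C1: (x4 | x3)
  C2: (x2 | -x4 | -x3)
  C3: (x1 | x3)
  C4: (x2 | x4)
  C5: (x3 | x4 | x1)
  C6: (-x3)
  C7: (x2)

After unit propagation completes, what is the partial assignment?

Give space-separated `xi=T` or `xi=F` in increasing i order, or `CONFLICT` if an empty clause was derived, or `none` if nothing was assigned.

Answer: x1=T x2=T x3=F x4=T

Derivation:
unit clause [-3] forces x3=F; simplify:
  drop 3 from [4, 3] -> [4]
  drop 3 from [1, 3] -> [1]
  drop 3 from [3, 4, 1] -> [4, 1]
  satisfied 2 clause(s); 5 remain; assigned so far: [3]
unit clause [4] forces x4=T; simplify:
  satisfied 3 clause(s); 2 remain; assigned so far: [3, 4]
unit clause [1] forces x1=T; simplify:
  satisfied 1 clause(s); 1 remain; assigned so far: [1, 3, 4]
unit clause [2] forces x2=T; simplify:
  satisfied 1 clause(s); 0 remain; assigned so far: [1, 2, 3, 4]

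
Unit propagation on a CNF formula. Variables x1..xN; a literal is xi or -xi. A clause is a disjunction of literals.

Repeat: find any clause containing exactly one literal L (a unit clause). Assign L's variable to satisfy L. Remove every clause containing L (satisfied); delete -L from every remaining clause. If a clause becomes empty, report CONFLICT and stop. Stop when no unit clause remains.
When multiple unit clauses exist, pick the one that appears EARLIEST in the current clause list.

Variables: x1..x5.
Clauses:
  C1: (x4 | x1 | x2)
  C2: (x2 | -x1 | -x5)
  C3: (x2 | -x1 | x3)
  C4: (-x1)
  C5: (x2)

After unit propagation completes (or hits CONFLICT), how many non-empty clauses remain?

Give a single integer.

unit clause [-1] forces x1=F; simplify:
  drop 1 from [4, 1, 2] -> [4, 2]
  satisfied 3 clause(s); 2 remain; assigned so far: [1]
unit clause [2] forces x2=T; simplify:
  satisfied 2 clause(s); 0 remain; assigned so far: [1, 2]

Answer: 0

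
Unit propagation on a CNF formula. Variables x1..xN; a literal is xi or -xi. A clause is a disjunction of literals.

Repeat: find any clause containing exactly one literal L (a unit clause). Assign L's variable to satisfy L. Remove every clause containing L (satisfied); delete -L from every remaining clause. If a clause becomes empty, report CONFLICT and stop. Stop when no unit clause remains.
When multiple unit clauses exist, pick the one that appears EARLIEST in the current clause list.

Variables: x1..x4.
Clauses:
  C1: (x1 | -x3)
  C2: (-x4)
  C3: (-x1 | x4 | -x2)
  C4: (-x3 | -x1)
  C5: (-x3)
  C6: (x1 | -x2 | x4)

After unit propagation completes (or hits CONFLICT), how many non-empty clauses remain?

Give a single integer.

Answer: 2

Derivation:
unit clause [-4] forces x4=F; simplify:
  drop 4 from [-1, 4, -2] -> [-1, -2]
  drop 4 from [1, -2, 4] -> [1, -2]
  satisfied 1 clause(s); 5 remain; assigned so far: [4]
unit clause [-3] forces x3=F; simplify:
  satisfied 3 clause(s); 2 remain; assigned so far: [3, 4]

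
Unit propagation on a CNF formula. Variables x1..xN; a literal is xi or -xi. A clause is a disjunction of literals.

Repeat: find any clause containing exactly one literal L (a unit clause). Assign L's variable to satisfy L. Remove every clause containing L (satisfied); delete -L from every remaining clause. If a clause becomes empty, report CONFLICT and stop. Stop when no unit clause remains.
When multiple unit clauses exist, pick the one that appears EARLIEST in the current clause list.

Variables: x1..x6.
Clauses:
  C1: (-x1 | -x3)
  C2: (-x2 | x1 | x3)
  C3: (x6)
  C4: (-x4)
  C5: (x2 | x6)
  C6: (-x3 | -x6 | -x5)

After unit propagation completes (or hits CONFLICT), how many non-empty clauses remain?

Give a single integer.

unit clause [6] forces x6=T; simplify:
  drop -6 from [-3, -6, -5] -> [-3, -5]
  satisfied 2 clause(s); 4 remain; assigned so far: [6]
unit clause [-4] forces x4=F; simplify:
  satisfied 1 clause(s); 3 remain; assigned so far: [4, 6]

Answer: 3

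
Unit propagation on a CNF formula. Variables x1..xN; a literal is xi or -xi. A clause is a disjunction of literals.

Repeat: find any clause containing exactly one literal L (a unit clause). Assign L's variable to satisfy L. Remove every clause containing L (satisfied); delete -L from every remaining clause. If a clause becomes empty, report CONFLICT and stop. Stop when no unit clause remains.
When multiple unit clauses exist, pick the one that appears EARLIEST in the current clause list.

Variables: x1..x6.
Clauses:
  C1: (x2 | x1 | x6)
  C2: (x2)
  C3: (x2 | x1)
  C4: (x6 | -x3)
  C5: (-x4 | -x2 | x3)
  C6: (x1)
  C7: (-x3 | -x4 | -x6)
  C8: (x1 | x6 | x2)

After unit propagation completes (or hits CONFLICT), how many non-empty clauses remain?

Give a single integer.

Answer: 3

Derivation:
unit clause [2] forces x2=T; simplify:
  drop -2 from [-4, -2, 3] -> [-4, 3]
  satisfied 4 clause(s); 4 remain; assigned so far: [2]
unit clause [1] forces x1=T; simplify:
  satisfied 1 clause(s); 3 remain; assigned so far: [1, 2]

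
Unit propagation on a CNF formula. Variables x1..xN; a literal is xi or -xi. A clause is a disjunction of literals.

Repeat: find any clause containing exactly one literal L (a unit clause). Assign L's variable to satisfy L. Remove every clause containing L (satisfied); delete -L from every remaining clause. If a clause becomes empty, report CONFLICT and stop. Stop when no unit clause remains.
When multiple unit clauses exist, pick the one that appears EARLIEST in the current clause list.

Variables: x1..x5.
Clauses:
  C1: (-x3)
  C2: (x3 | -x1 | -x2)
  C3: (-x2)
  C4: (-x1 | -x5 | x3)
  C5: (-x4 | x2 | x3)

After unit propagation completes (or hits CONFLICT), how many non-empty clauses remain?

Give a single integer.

unit clause [-3] forces x3=F; simplify:
  drop 3 from [3, -1, -2] -> [-1, -2]
  drop 3 from [-1, -5, 3] -> [-1, -5]
  drop 3 from [-4, 2, 3] -> [-4, 2]
  satisfied 1 clause(s); 4 remain; assigned so far: [3]
unit clause [-2] forces x2=F; simplify:
  drop 2 from [-4, 2] -> [-4]
  satisfied 2 clause(s); 2 remain; assigned so far: [2, 3]
unit clause [-4] forces x4=F; simplify:
  satisfied 1 clause(s); 1 remain; assigned so far: [2, 3, 4]

Answer: 1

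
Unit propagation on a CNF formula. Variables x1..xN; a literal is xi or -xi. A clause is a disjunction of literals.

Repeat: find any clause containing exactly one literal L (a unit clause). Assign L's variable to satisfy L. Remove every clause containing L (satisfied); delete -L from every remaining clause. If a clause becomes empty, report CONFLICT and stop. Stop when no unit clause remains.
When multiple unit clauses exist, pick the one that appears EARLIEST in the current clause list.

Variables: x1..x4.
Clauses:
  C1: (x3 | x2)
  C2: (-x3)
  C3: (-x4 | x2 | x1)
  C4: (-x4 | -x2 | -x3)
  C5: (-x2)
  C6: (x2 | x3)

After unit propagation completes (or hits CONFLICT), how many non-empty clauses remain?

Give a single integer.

unit clause [-3] forces x3=F; simplify:
  drop 3 from [3, 2] -> [2]
  drop 3 from [2, 3] -> [2]
  satisfied 2 clause(s); 4 remain; assigned so far: [3]
unit clause [2] forces x2=T; simplify:
  drop -2 from [-2] -> [] (empty!)
  satisfied 3 clause(s); 1 remain; assigned so far: [2, 3]
CONFLICT (empty clause)

Answer: 0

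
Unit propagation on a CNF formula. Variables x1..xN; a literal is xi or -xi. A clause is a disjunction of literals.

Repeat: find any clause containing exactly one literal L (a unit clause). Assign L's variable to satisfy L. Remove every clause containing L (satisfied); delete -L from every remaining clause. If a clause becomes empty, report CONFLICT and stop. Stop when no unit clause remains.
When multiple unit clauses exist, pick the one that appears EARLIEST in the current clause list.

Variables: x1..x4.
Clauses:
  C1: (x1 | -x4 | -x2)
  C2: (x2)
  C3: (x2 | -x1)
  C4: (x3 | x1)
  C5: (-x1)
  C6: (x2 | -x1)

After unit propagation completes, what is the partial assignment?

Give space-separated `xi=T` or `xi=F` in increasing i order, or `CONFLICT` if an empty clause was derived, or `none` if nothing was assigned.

unit clause [2] forces x2=T; simplify:
  drop -2 from [1, -4, -2] -> [1, -4]
  satisfied 3 clause(s); 3 remain; assigned so far: [2]
unit clause [-1] forces x1=F; simplify:
  drop 1 from [1, -4] -> [-4]
  drop 1 from [3, 1] -> [3]
  satisfied 1 clause(s); 2 remain; assigned so far: [1, 2]
unit clause [-4] forces x4=F; simplify:
  satisfied 1 clause(s); 1 remain; assigned so far: [1, 2, 4]
unit clause [3] forces x3=T; simplify:
  satisfied 1 clause(s); 0 remain; assigned so far: [1, 2, 3, 4]

Answer: x1=F x2=T x3=T x4=F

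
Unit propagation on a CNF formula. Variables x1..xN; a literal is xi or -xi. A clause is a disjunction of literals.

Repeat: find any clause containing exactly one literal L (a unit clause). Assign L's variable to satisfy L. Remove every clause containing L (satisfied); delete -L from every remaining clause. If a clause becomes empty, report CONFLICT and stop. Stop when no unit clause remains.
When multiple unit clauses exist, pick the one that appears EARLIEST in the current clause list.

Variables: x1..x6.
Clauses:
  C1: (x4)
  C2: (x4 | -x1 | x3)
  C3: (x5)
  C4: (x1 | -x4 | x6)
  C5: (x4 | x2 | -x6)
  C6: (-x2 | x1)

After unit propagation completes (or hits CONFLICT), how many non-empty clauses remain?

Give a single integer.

Answer: 2

Derivation:
unit clause [4] forces x4=T; simplify:
  drop -4 from [1, -4, 6] -> [1, 6]
  satisfied 3 clause(s); 3 remain; assigned so far: [4]
unit clause [5] forces x5=T; simplify:
  satisfied 1 clause(s); 2 remain; assigned so far: [4, 5]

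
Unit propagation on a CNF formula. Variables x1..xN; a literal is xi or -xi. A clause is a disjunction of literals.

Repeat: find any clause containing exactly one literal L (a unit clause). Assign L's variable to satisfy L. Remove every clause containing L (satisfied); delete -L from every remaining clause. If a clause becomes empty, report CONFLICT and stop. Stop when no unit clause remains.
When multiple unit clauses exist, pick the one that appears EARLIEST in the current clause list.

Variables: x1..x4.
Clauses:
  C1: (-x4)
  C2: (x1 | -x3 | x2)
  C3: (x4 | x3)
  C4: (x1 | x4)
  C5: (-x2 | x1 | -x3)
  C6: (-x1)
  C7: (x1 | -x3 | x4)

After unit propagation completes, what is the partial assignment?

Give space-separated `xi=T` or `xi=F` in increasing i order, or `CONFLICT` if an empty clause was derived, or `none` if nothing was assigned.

unit clause [-4] forces x4=F; simplify:
  drop 4 from [4, 3] -> [3]
  drop 4 from [1, 4] -> [1]
  drop 4 from [1, -3, 4] -> [1, -3]
  satisfied 1 clause(s); 6 remain; assigned so far: [4]
unit clause [3] forces x3=T; simplify:
  drop -3 from [1, -3, 2] -> [1, 2]
  drop -3 from [-2, 1, -3] -> [-2, 1]
  drop -3 from [1, -3] -> [1]
  satisfied 1 clause(s); 5 remain; assigned so far: [3, 4]
unit clause [1] forces x1=T; simplify:
  drop -1 from [-1] -> [] (empty!)
  satisfied 4 clause(s); 1 remain; assigned so far: [1, 3, 4]
CONFLICT (empty clause)

Answer: CONFLICT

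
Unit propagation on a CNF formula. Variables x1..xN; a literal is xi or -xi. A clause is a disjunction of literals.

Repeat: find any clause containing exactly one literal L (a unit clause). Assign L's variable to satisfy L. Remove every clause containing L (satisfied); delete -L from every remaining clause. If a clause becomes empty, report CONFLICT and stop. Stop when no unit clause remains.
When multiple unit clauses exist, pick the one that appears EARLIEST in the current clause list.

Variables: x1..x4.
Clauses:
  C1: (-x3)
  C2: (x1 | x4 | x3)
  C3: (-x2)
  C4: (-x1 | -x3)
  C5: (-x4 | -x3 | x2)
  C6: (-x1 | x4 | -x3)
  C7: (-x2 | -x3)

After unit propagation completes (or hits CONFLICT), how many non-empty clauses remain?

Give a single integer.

unit clause [-3] forces x3=F; simplify:
  drop 3 from [1, 4, 3] -> [1, 4]
  satisfied 5 clause(s); 2 remain; assigned so far: [3]
unit clause [-2] forces x2=F; simplify:
  satisfied 1 clause(s); 1 remain; assigned so far: [2, 3]

Answer: 1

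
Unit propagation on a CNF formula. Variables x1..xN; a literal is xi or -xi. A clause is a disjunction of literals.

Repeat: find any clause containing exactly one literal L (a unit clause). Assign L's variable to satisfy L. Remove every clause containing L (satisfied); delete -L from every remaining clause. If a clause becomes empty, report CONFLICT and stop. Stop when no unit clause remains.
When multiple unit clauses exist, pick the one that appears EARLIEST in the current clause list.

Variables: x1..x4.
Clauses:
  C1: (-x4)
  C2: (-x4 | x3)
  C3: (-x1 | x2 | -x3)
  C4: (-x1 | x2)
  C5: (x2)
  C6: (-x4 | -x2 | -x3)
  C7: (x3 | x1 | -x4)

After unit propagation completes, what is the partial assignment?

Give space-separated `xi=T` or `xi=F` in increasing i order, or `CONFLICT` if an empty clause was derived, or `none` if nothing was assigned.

Answer: x2=T x4=F

Derivation:
unit clause [-4] forces x4=F; simplify:
  satisfied 4 clause(s); 3 remain; assigned so far: [4]
unit clause [2] forces x2=T; simplify:
  satisfied 3 clause(s); 0 remain; assigned so far: [2, 4]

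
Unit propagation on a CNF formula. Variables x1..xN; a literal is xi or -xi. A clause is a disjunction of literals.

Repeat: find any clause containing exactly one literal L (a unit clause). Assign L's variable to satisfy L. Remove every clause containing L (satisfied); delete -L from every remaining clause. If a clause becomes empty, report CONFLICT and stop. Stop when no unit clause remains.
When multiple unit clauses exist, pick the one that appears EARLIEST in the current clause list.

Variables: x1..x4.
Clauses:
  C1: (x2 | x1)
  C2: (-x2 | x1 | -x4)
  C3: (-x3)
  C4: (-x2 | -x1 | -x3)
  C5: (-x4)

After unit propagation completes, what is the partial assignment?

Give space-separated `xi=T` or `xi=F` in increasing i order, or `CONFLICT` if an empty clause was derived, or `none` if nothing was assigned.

Answer: x3=F x4=F

Derivation:
unit clause [-3] forces x3=F; simplify:
  satisfied 2 clause(s); 3 remain; assigned so far: [3]
unit clause [-4] forces x4=F; simplify:
  satisfied 2 clause(s); 1 remain; assigned so far: [3, 4]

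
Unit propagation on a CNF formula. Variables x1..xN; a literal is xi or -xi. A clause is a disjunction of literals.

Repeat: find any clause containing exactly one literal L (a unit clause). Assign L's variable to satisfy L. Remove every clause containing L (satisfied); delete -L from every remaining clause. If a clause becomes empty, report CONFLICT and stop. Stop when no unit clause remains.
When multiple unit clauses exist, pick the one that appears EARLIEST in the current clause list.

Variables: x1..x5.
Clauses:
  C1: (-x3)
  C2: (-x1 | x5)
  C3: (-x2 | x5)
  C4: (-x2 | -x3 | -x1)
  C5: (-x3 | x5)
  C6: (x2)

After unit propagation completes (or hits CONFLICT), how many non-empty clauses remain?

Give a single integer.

Answer: 0

Derivation:
unit clause [-3] forces x3=F; simplify:
  satisfied 3 clause(s); 3 remain; assigned so far: [3]
unit clause [2] forces x2=T; simplify:
  drop -2 from [-2, 5] -> [5]
  satisfied 1 clause(s); 2 remain; assigned so far: [2, 3]
unit clause [5] forces x5=T; simplify:
  satisfied 2 clause(s); 0 remain; assigned so far: [2, 3, 5]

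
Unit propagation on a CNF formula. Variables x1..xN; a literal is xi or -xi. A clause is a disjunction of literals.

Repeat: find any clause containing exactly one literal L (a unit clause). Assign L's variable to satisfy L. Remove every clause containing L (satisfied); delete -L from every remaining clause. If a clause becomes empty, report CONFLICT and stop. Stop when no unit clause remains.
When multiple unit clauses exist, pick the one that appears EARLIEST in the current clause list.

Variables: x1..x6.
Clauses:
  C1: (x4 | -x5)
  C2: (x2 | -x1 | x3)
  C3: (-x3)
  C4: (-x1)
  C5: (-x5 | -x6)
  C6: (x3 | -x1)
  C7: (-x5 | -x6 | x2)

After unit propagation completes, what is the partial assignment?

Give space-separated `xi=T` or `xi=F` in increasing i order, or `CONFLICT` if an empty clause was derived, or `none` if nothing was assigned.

Answer: x1=F x3=F

Derivation:
unit clause [-3] forces x3=F; simplify:
  drop 3 from [2, -1, 3] -> [2, -1]
  drop 3 from [3, -1] -> [-1]
  satisfied 1 clause(s); 6 remain; assigned so far: [3]
unit clause [-1] forces x1=F; simplify:
  satisfied 3 clause(s); 3 remain; assigned so far: [1, 3]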